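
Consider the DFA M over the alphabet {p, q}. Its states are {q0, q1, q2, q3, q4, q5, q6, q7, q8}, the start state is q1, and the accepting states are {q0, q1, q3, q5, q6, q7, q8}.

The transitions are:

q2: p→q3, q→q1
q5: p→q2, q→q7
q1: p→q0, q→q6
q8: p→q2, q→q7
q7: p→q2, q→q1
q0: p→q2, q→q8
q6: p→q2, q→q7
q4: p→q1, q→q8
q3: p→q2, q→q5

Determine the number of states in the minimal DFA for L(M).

5

States {q4} cannot be reached from the start state, so discard them.
Initial partition by acceptance: {q0,q1,q3,q5,q6,q7,q8} | {q2}.
Refine {q0,q1,q3,q5,q6,q7,q8} on symbol p: members go to different blocks, giving {q0,q3,q5,q6,q7,q8} and {q1}.
Split {q0,q3,q5,q6,q7,q8} by δ(·,q) → {q0,q3,q5,q6,q8} and {q7}.
On input q, block {q0,q3,q5,q6,q8} splits into {q5,q6,q8} and {q0,q3}.
Stable partition: {q5,q6,q8} | {q2} | {q1} | {q7} | {q0,q3} — 5 equivalence classes.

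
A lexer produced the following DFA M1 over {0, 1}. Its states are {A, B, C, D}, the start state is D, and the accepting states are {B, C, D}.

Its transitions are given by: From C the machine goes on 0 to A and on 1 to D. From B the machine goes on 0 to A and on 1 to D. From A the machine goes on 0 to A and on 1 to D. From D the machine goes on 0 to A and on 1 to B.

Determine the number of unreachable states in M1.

Starting at D and following transitions, the reachable set is {A, B, D}. That leaves C unreachable — 1 in total.

1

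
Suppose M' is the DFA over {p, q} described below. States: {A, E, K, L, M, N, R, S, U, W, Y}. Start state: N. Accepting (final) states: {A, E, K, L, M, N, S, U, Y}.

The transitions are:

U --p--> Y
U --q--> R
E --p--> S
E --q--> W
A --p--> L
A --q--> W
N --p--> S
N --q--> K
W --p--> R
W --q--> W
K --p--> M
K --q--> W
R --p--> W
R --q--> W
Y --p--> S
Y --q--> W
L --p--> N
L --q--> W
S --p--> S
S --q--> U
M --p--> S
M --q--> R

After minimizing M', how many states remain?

4

States {A,E,L} cannot be reached from the start state, so discard them.
Start with accepting vs non-accepting: {K,M,N,S,U,Y} | {R,W}.
Split {K,M,N,S,U,Y} by δ(·,q) → {K,M,U,Y} and {N,S}.
On input p, block {K,M,U,Y} splits into {K,U} and {M,Y}.
Stable partition: {K,U} | {R,W} | {N,S} | {M,Y} — 4 equivalence classes.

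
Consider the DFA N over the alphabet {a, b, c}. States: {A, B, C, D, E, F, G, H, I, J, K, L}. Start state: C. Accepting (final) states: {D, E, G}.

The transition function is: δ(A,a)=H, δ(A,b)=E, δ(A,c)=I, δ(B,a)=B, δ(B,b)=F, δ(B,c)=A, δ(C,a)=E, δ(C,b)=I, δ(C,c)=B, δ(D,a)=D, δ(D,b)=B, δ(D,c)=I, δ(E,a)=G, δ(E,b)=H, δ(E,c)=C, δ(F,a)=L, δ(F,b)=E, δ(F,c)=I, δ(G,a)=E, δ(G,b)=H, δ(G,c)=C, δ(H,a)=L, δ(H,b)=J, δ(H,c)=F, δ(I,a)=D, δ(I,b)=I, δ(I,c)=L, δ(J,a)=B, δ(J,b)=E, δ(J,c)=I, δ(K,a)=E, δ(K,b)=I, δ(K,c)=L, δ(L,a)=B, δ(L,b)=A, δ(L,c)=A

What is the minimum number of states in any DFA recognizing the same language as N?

4

States {K} cannot be reached from the start state, so discard them.
Start with accepting vs non-accepting: {D,E,G} | {A,B,C,F,H,I,J,L}.
On input a, block {A,B,C,F,H,I,J,L} splits into {A,B,F,H,J,L} and {C,I}.
Refine {A,B,F,H,J,L} on symbol b: members go to different blocks, giving {A,F,J} and {B,H,L}.
Stable partition: {D,E,G} | {A,F,J} | {C,I} | {B,H,L} — 4 equivalence classes.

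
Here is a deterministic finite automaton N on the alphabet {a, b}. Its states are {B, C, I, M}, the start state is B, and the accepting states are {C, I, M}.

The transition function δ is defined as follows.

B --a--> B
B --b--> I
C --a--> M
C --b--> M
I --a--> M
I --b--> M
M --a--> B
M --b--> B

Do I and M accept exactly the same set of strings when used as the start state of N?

No

First remove the unreachable states {C}; 3 states remain.
Start with accepting vs non-accepting: {I,M} | {B}.
Split {I,M} by δ(·,a) → {M} and {I}.
Stable partition: {M} | {B} | {I} — 3 equivalence classes.
I and M end up in different blocks, so they are distinguishable. For instance, the string 'a' is accepted from only I.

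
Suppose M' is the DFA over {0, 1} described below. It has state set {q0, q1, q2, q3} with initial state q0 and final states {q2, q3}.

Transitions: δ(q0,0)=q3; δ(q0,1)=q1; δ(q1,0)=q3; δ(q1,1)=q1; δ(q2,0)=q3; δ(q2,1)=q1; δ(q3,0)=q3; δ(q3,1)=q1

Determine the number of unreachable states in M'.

1

Starting at q0 and following transitions, the reachable set is {q0, q1, q3}. That leaves q2 unreachable — 1 in total.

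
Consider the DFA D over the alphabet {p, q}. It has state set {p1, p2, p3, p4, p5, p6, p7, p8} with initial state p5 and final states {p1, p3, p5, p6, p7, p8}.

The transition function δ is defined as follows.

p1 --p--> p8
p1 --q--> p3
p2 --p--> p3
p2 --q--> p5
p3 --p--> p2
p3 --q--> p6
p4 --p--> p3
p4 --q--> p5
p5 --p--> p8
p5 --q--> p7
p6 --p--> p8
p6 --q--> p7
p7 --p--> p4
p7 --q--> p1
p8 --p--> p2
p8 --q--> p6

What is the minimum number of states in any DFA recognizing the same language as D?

Start with accepting vs non-accepting: {p1,p3,p5,p6,p7,p8} | {p2,p4}.
On input p, block {p1,p3,p5,p6,p7,p8} splits into {p1,p5,p6} and {p3,p7,p8}.
Stable partition: {p1,p5,p6} | {p2,p4} | {p3,p7,p8} — 3 equivalence classes.

3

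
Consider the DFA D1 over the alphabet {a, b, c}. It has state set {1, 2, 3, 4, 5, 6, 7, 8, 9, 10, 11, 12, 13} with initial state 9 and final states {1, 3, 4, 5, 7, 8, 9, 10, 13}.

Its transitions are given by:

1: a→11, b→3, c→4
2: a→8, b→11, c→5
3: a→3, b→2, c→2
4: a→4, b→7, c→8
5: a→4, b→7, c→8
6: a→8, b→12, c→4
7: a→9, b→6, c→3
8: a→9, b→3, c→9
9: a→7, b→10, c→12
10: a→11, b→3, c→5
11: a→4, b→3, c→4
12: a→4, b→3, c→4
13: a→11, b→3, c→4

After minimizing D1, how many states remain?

8

Reachable states from the start: {2,3,4,5,6,7,8,9,10,11,12}. Unreachable: {1,13} — drop them.
P0 = {3,4,5,7,8,9,10} | {2,6,11,12}.
Refine {3,4,5,7,8,9,10} on symbol a: members go to different blocks, giving {3,4,5,7,8,9} and {10}.
Split {3,4,5,7,8,9} by δ(·,b) → {4,5,8} and {3,7} and {9}.
Split {4,5,8} by δ(·,a) → {4,5} and {8}.
Split {2,6,11,12} by δ(·,a) → {2,6} and {11,12}.
On input a, block {3,7} splits into {3} and {7}.
The partition is now stable with 8 blocks: {4,5} | {2,6} | {10} | {3} | {9} | {8} | {11,12} | {7}.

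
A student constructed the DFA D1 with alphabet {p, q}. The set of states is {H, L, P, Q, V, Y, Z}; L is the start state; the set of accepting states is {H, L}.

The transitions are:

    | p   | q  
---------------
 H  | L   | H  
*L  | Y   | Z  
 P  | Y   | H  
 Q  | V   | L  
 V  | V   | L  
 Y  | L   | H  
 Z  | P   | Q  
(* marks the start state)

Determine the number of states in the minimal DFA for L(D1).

6

All states are reachable from the start state.
Start with accepting vs non-accepting: {H,L} | {P,Q,V,Y,Z}.
Split {H,L} by δ(·,p) → {H} and {L}.
Split {P,Q,V,Y,Z} by δ(·,p) → {P,Q,V,Z} and {Y}.
On input p, block {P,Q,V,Z} splits into {Q,V,Z} and {P}.
On input p, block {Q,V,Z} splits into {Q,V} and {Z}.
Stable partition: {H} | {Q,V} | {L} | {Y} | {P} | {Z} — 6 equivalence classes.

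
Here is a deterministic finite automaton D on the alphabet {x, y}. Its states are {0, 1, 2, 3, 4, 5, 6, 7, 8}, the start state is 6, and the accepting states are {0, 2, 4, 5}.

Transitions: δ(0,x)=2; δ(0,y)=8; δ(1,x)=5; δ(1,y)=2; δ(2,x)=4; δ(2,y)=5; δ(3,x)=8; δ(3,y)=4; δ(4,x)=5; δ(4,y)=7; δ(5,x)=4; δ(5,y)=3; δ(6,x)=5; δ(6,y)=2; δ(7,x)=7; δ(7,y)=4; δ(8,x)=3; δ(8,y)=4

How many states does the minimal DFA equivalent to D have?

4

Reachable states from the start: {2,3,4,5,6,7,8}. Unreachable: {0,1} — drop them.
Start with accepting vs non-accepting: {2,4,5} | {3,6,7,8}.
Refine {2,4,5} on symbol y: members go to different blocks, giving {4,5} and {2}.
Refine {3,6,7,8} on symbol x: members go to different blocks, giving {3,7,8} and {6}.
No further refinement is possible. Final partition (4 blocks): {4,5} | {3,7,8} | {2} | {6}.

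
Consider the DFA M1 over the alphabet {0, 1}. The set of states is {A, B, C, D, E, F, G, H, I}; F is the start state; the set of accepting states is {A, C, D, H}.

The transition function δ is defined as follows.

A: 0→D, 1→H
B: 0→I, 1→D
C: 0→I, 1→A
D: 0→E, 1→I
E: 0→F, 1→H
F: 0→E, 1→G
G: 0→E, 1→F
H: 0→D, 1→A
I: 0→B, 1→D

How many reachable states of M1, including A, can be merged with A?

First remove the unreachable states {C}; 8 states remain.
Initial partition by acceptance: {A,D,H} | {B,E,F,G,I}.
Split {A,D,H} by δ(·,0) → {A,H} and {D}.
Refine {B,E,F,G,I} on symbol 1: members go to different blocks, giving {B,I} and {F,G} and {E}.
The partition is now stable with 5 blocks: {A,H} | {B,I} | {D} | {F,G} | {E}.
The equivalence class containing A is {A,H}, of size 2.

2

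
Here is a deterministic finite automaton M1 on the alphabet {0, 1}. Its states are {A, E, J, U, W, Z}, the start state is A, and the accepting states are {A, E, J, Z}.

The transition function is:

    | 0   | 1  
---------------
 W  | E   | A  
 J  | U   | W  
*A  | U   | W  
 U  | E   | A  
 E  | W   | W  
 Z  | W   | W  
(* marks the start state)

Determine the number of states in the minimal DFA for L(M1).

2

Reachable states from the start: {A,E,U,W}. Unreachable: {J,Z} — drop them.
P0 = {A,E} | {U,W}.
No further refinement is possible. Final partition (2 blocks): {A,E} | {U,W}.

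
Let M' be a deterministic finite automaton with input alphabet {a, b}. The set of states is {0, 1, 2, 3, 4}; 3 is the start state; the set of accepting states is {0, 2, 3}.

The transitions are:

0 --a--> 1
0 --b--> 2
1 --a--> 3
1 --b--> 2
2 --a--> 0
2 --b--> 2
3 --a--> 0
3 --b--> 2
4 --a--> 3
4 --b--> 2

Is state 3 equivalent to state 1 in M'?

States {4} cannot be reached from the start state, so discard them.
P0 = {0,2,3} | {1}.
Split {0,2,3} by δ(·,a) → {2,3} and {0}.
No further refinement is possible. Final partition (3 blocks): {2,3} | {1} | {0}.
3 and 1 end up in different blocks, so they are distinguishable. For instance, the string 'ε' is accepted from only 3.

No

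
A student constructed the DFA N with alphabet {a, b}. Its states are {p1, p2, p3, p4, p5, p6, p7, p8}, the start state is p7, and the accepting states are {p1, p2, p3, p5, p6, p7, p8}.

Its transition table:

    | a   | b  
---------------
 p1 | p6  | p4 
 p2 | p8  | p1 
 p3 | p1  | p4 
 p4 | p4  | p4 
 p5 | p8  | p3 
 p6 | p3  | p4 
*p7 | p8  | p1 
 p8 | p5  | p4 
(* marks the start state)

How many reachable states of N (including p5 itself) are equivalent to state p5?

2

Reachable states from the start: {p1,p3,p4,p5,p6,p7,p8}. Unreachable: {p2} — drop them.
P0 = {p1,p3,p5,p6,p7,p8} | {p4}.
On input b, block {p1,p3,p5,p6,p7,p8} splits into {p1,p3,p6,p8} and {p5,p7}.
Split {p1,p3,p6,p8} by δ(·,a) → {p1,p3,p6} and {p8}.
The partition is now stable with 4 blocks: {p1,p3,p6} | {p4} | {p5,p7} | {p8}.
The equivalence class containing p5 is {p5,p7}, of size 2.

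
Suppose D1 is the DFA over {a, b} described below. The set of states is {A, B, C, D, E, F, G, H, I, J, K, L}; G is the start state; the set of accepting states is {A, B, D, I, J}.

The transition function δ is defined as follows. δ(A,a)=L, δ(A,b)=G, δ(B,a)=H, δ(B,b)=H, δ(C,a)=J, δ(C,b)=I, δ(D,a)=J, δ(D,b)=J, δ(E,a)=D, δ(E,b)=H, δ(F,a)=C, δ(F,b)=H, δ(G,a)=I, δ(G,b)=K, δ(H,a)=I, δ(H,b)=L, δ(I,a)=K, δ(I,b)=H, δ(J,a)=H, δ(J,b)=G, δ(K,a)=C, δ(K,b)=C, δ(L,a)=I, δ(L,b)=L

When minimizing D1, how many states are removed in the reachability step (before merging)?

5

Starting at G and following transitions, the reachable set is {C, G, H, I, J, K, L}. That leaves A, B, D, E, F unreachable — 5 in total.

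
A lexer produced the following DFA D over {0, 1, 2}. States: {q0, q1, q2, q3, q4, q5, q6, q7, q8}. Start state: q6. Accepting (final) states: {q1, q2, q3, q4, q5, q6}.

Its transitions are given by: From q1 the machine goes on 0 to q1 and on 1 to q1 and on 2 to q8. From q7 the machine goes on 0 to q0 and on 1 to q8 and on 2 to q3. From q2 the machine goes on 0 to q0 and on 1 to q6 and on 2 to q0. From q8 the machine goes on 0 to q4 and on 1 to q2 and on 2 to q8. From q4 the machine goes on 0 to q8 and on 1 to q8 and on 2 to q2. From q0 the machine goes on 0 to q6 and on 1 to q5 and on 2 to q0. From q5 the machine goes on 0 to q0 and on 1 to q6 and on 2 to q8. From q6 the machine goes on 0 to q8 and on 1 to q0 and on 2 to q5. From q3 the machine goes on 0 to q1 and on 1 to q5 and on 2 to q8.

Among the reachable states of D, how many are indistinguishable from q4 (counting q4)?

2

Reachable states from the start: {q0,q2,q4,q5,q6,q8}. Unreachable: {q1,q3,q7} — drop them.
Initial partition by acceptance: {q2,q4,q5,q6} | {q0,q8}.
Split {q2,q4,q5,q6} by δ(·,1) → {q2,q5} and {q4,q6}.
The partition is now stable with 3 blocks: {q2,q5} | {q0,q8} | {q4,q6}.
State q4 belongs to the block {q4,q6}, which has 2 states.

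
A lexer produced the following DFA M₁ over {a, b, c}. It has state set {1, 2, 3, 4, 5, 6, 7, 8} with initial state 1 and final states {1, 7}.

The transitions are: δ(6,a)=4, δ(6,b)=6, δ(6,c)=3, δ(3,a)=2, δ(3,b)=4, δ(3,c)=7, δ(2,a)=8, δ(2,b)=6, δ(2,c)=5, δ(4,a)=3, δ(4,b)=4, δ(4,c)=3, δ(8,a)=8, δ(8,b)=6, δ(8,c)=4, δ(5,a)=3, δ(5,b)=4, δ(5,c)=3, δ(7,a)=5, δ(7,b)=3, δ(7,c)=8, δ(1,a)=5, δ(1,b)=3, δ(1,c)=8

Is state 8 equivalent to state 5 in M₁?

No

Every state is reachable, so we keep all 8.
P0 = {1,7} | {2,3,4,5,6,8}.
On input c, block {2,3,4,5,6,8} splits into {2,4,5,6,8} and {3}.
On input a, block {2,4,5,6,8} splits into {2,6,8} and {4,5}.
Split {2,6,8} by δ(·,a) → {2,8} and {6}.
The partition is now stable with 5 blocks: {1,7} | {2,8} | {3} | {4,5} | {6}.
8 and 5 end up in different blocks, so they are distinguishable. For instance, the string 'ac' is accepted from only 5.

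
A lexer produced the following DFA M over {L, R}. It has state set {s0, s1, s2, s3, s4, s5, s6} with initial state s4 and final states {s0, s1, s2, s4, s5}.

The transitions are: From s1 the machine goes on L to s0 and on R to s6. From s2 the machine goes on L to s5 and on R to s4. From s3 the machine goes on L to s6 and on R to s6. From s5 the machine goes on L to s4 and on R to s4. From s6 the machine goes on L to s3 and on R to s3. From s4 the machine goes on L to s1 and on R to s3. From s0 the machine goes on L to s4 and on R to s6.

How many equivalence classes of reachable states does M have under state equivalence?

2

States {s2,s5} cannot be reached from the start state, so discard them.
P0 = {s0,s1,s4} | {s3,s6}.
Stable partition: {s0,s1,s4} | {s3,s6} — 2 equivalence classes.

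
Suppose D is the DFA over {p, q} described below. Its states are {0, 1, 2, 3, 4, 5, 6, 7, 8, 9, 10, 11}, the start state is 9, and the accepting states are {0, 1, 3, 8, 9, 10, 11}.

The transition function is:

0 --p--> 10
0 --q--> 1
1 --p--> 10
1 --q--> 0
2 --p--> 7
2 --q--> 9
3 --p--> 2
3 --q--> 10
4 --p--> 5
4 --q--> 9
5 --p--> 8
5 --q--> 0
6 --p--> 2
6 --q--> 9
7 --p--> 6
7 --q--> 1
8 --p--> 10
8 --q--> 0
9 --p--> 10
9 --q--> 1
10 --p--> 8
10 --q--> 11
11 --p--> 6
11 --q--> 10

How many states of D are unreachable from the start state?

3

BFS from 9 reaches {0, 1, 2, 6, 7, 8, 9, 10, 11}; the 3 state(s) 3, 4, 5 are never visited.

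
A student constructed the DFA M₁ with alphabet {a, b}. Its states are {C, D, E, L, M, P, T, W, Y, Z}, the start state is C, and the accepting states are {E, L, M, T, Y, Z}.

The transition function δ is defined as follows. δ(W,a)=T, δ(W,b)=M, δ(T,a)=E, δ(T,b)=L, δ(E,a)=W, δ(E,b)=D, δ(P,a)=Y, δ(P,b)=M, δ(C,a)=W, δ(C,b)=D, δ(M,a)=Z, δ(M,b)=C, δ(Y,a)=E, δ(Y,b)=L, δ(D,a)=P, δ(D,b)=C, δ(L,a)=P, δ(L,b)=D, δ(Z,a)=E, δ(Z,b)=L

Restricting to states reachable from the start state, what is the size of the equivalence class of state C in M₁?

2

Every state is reachable, so we keep all 10.
Start with accepting vs non-accepting: {E,L,M,T,Y,Z} | {C,D,P,W}.
On input a, block {E,L,M,T,Y,Z} splits into {M,T,Y,Z} and {E,L}.
On input a, block {M,T,Y,Z} splits into {T,Y,Z} and {M}.
On input a, block {C,D,P,W} splits into {P,W} and {C,D}.
No further refinement is possible. Final partition (5 blocks): {T,Y,Z} | {P,W} | {E,L} | {M} | {C,D}.
The equivalence class containing C is {C,D}, of size 2.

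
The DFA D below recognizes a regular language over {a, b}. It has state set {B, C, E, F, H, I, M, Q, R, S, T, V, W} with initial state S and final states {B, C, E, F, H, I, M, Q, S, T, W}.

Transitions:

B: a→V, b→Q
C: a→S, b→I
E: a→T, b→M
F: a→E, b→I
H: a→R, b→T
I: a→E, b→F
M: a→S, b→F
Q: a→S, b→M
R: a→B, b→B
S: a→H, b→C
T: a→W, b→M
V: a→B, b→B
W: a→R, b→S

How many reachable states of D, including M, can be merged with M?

Start with accepting vs non-accepting: {B,C,E,F,H,I,M,Q,S,T,W} | {R,V}.
Refine {B,C,E,F,H,I,M,Q,S,T,W} on symbol a: members go to different blocks, giving {C,E,F,I,M,Q,S,T} and {B,H,W}.
Refine {C,E,F,I,M,Q,S,T} on symbol a: members go to different blocks, giving {C,E,F,I,M,Q} and {S,T}.
On input a, block {C,E,F,I,M,Q} splits into {C,E,M,Q} and {F,I}.
On input b, block {C,E,M,Q} splits into {E,Q} and {C,M}.
On input b, block {B,H,W} splits into {H,W} and {B}.
The partition is now stable with 7 blocks: {E,Q} | {R,V} | {H,W} | {S,T} | {F,I} | {C,M} | {B}.
The equivalence class containing M is {C,M}, of size 2.

2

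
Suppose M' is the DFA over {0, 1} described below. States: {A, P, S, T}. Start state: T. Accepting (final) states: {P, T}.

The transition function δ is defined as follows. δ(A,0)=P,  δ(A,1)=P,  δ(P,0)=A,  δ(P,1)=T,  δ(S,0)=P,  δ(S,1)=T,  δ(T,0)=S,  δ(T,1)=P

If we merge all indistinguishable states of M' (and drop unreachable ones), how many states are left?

P0 = {P,T} | {A,S}.
The partition is now stable with 2 blocks: {P,T} | {A,S}.

2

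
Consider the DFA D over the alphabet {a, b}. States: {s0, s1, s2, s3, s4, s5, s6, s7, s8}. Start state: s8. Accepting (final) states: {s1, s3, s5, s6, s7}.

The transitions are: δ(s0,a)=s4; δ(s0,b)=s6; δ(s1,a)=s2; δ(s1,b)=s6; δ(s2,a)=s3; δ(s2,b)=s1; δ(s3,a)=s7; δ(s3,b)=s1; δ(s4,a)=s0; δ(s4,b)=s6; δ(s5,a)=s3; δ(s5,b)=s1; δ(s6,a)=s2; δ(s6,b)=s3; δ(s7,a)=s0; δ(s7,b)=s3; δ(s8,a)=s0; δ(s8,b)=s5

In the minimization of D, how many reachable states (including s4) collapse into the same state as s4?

All states are reachable from the start state.
Initial partition by acceptance: {s1,s3,s5,s6,s7} | {s0,s2,s4,s8}.
Split {s1,s3,s5,s6,s7} by δ(·,a) → {s1,s6,s7} and {s3,s5}.
Split {s1,s6,s7} by δ(·,b) → {s6,s7} and {s1}.
Refine {s0,s2,s4,s8} on symbol a: members go to different blocks, giving {s0,s4,s8} and {s2}.
On input a, block {s6,s7} splits into {s6} and {s7}.
On input b, block {s0,s4,s8} splits into {s0,s4} and {s8}.
On input a, block {s3,s5} splits into {s3} and {s5}.
The partition is now stable with 8 blocks: {s6} | {s0,s4} | {s3} | {s1} | {s2} | {s7} | {s8} | {s5}.
State s4 belongs to the block {s0,s4}, which has 2 states.

2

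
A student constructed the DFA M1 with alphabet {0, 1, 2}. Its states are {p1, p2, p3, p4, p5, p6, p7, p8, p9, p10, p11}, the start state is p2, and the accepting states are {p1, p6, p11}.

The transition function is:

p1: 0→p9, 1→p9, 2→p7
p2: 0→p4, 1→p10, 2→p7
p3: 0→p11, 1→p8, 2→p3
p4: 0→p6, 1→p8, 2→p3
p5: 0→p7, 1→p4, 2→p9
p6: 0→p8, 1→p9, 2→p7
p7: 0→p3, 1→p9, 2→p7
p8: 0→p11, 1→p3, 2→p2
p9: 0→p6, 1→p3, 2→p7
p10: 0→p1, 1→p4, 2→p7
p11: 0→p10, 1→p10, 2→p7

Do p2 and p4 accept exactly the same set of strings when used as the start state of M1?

Reachable states from the start: {p1,p2,p3,p4,p6,p7,p8,p9,p10,p11}. Unreachable: {p5} — drop them.
P0 = {p1,p6,p11} | {p2,p3,p4,p7,p8,p9,p10}.
On input 0, block {p2,p3,p4,p7,p8,p9,p10} splits into {p3,p4,p8,p9,p10} and {p2,p7}.
Split {p3,p4,p8,p9,p10} by δ(·,2) → {p8,p9,p10} and {p3,p4}.
The partition is now stable with 4 blocks: {p1,p6,p11} | {p8,p9,p10} | {p2,p7} | {p3,p4}.
p2 and p4 end up in different blocks, so they are distinguishable. For instance, the string '0' is accepted from only p4.

No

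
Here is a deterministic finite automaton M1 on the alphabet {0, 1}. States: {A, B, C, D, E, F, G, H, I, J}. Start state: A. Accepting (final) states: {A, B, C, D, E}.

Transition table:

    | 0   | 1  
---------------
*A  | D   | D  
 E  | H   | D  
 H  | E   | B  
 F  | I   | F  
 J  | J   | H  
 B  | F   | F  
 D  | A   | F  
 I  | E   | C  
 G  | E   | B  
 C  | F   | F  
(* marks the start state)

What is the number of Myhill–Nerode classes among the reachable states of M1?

6

First remove the unreachable states {G,J}; 8 states remain.
Initial partition by acceptance: {A,B,C,D,E} | {F,H,I}.
Split {A,B,C,D,E} by δ(·,0) → {B,C,E} and {A,D}.
Split {B,C,E} by δ(·,1) → {B,C} and {E}.
On input 0, block {F,H,I} splits into {H,I} and {F}.
On input 1, block {A,D} splits into {A} and {D}.
The partition is now stable with 6 blocks: {B,C} | {H,I} | {A} | {E} | {F} | {D}.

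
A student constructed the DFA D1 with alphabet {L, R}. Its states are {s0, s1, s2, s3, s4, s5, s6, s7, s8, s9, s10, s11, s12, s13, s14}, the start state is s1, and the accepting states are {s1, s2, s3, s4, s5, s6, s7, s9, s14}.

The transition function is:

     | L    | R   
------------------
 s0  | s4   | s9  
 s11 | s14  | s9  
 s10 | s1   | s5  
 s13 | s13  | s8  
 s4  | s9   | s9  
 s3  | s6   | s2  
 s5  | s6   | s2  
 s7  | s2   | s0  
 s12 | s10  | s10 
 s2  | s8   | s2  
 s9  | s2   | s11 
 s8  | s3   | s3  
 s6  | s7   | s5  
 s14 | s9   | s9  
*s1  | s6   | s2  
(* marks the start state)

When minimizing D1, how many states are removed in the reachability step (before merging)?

3

Starting at s1 and following transitions, the reachable set is {s0, s1, s2, s3, s4, s5, s6, s7, s8, s9, s11, s14}. That leaves s10, s12, s13 unreachable — 3 in total.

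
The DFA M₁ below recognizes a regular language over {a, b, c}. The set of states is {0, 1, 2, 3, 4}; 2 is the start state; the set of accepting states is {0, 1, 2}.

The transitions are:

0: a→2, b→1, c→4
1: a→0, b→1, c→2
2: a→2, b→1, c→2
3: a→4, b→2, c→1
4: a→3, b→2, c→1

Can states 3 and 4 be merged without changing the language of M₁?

Yes

Every state is reachable, so we keep all 5.
Start with accepting vs non-accepting: {0,1,2} | {3,4}.
Refine {0,1,2} on symbol c: members go to different blocks, giving {1,2} and {0}.
Refine {1,2} on symbol a: members go to different blocks, giving {1} and {2}.
The partition is now stable with 4 blocks: {1} | {3,4} | {0} | {2}.
3 and 4 lie in the same block of the stable partition, so they are equivalent — no string distinguishes them.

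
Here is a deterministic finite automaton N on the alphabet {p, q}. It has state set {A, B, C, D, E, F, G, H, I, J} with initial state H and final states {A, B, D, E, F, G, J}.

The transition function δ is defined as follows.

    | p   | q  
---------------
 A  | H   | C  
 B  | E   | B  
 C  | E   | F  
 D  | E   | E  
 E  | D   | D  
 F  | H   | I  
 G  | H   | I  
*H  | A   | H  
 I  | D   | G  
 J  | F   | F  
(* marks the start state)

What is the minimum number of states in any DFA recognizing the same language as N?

4

Reachable states from the start: {A,C,D,E,F,G,H,I}. Unreachable: {B,J} — drop them.
P0 = {A,D,E,F,G} | {C,H,I}.
On input p, block {A,D,E,F,G} splits into {A,F,G} and {D,E}.
Refine {C,H,I} on symbol p: members go to different blocks, giving {C,I} and {H}.
No further refinement is possible. Final partition (4 blocks): {A,F,G} | {C,I} | {D,E} | {H}.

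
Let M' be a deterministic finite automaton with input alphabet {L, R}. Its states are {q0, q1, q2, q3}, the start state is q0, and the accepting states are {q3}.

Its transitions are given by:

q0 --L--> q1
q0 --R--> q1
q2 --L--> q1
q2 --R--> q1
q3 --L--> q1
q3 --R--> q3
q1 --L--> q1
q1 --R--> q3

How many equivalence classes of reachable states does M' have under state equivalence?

Reachable states from the start: {q0,q1,q3}. Unreachable: {q2} — drop them.
Initial partition by acceptance: {q3} | {q0,q1}.
On input R, block {q0,q1} splits into {q0} and {q1}.
No further refinement is possible. Final partition (3 blocks): {q3} | {q0} | {q1}.

3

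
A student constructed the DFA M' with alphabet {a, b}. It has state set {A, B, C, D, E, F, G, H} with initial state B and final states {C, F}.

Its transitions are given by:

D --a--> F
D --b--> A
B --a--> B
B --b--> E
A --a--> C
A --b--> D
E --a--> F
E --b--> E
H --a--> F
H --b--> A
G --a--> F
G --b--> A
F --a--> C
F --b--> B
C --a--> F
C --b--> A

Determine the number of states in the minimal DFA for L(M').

Reachable states from the start: {A,B,C,D,E,F}. Unreachable: {G,H} — drop them.
Initial partition by acceptance: {C,F} | {A,B,D,E}.
On input a, block {A,B,D,E} splits into {A,D,E} and {B}.
On input b, block {C,F} splits into {C} and {F}.
Refine {A,D,E} on symbol a: members go to different blocks, giving {D,E} and {A}.
Split {D,E} by δ(·,b) → {D} and {E}.
The partition is now stable with 6 blocks: {C} | {D} | {B} | {F} | {A} | {E}.

6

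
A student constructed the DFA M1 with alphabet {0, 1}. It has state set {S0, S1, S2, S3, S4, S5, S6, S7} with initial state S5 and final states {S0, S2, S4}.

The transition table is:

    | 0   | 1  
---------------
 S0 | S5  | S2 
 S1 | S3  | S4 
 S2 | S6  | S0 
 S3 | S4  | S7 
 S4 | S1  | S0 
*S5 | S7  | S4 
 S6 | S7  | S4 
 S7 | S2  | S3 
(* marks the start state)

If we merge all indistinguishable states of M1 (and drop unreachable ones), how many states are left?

Every state is reachable, so we keep all 8.
Initial partition by acceptance: {S0,S2,S4} | {S1,S3,S5,S6,S7}.
Refine {S1,S3,S5,S6,S7} on symbol 0: members go to different blocks, giving {S1,S5,S6} and {S3,S7}.
The partition is now stable with 3 blocks: {S0,S2,S4} | {S1,S5,S6} | {S3,S7}.

3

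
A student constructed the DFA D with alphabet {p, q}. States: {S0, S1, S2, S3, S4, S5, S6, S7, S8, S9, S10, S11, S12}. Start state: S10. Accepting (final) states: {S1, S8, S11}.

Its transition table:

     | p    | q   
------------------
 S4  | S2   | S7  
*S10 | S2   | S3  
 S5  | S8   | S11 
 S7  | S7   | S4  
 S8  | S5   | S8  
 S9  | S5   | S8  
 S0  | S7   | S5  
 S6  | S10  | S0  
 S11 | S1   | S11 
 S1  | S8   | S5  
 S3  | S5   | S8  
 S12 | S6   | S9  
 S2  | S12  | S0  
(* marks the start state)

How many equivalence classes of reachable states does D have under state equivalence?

Every state is reachable, so we keep all 13.
Start with accepting vs non-accepting: {S1,S8,S11} | {S0,S2,S3,S4,S5,S6,S7,S9,S10,S12}.
On input p, block {S1,S8,S11} splits into {S1,S11} and {S8}.
Split {S1,S11} by δ(·,p) → {S1} and {S11}.
Refine {S0,S2,S3,S4,S5,S6,S7,S9,S10,S12} on symbol p: members go to different blocks, giving {S0,S2,S3,S4,S6,S7,S9,S10,S12} and {S5}.
Refine {S0,S2,S3,S4,S6,S7,S9,S10,S12} on symbol p: members go to different blocks, giving {S0,S2,S4,S6,S7,S10,S12} and {S3,S9}.
Split {S0,S2,S4,S6,S7,S10,S12} by δ(·,q) → {S2,S4,S6,S7} and {S10,S12} and {S0}.
Split {S2,S4,S6,S7} by δ(·,p) → {S2,S6} and {S4,S7}.
On input p, block {S4,S7} splits into {S4} and {S7}.
Stable partition: {S1} | {S2,S6} | {S8} | {S11} | {S5} | {S3,S9} | {S10,S12} | {S0} | {S4} | {S7} — 10 equivalence classes.

10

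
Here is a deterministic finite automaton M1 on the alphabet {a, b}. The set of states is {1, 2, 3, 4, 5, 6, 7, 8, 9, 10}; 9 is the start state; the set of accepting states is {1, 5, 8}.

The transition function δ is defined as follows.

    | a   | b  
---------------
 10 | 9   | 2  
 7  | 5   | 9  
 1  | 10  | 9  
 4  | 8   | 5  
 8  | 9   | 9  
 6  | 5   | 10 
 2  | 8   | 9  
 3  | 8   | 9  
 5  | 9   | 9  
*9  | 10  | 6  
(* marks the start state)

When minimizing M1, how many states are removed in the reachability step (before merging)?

No path from 9 leads to 1, 3, 4, 7; the other 6 states are all reachable.

4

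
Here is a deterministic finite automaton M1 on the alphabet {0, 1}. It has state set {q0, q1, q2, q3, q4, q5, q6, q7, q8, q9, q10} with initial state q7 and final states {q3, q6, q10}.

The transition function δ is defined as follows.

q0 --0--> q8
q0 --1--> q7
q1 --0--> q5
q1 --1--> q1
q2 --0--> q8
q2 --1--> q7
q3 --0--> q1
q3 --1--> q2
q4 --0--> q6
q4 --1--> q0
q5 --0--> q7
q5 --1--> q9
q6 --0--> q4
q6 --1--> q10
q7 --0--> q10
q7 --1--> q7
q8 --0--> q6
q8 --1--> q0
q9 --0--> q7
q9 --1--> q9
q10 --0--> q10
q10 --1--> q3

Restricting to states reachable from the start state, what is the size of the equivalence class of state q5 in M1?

2

All states are reachable from the start state.
Start with accepting vs non-accepting: {q3,q6,q10} | {q0,q1,q2,q4,q5,q7,q8,q9}.
Refine {q3,q6,q10} on symbol 0: members go to different blocks, giving {q3,q6} and {q10}.
Refine {q3,q6} on symbol 1: members go to different blocks, giving {q3} and {q6}.
Refine {q0,q1,q2,q4,q5,q7,q8,q9} on symbol 0: members go to different blocks, giving {q0,q1,q2,q5,q9} and {q4,q8} and {q7}.
Split {q0,q1,q2,q5,q9} by δ(·,0) → {q0,q2} and {q5,q9} and {q1}.
The partition is now stable with 8 blocks: {q3} | {q0,q2} | {q10} | {q6} | {q4,q8} | {q7} | {q5,q9} | {q1}.
State q5 belongs to the block {q5,q9}, which has 2 states.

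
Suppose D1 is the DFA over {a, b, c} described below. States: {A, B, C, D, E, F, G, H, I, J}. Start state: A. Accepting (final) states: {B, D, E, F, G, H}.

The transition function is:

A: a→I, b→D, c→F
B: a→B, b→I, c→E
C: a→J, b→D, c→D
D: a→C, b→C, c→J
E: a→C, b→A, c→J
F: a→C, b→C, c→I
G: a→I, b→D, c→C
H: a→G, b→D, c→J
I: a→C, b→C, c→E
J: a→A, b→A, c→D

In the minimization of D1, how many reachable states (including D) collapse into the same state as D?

3

First remove the unreachable states {B,G,H}; 7 states remain.
Start with accepting vs non-accepting: {D,E,F} | {A,C,I,J}.
Refine {A,C,I,J} on symbol b: members go to different blocks, giving {A,C} and {I,J}.
Stable partition: {D,E,F} | {A,C} | {I,J} — 3 equivalence classes.
The equivalence class containing D is {D,E,F}, of size 3.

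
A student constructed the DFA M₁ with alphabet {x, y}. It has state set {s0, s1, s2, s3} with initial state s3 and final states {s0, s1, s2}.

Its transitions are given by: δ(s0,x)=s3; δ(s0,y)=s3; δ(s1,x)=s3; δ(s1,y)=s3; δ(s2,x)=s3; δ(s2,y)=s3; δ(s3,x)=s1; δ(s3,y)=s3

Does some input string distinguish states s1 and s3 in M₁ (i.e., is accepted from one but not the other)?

Yes

States {s0,s2} cannot be reached from the start state, so discard them.
Start with accepting vs non-accepting: {s1} | {s3}.
No further refinement is possible. Final partition (2 blocks): {s1} | {s3}.
s1 and s3 end up in different blocks, so they are distinguishable. For instance, the string 'ε' is accepted from only s1.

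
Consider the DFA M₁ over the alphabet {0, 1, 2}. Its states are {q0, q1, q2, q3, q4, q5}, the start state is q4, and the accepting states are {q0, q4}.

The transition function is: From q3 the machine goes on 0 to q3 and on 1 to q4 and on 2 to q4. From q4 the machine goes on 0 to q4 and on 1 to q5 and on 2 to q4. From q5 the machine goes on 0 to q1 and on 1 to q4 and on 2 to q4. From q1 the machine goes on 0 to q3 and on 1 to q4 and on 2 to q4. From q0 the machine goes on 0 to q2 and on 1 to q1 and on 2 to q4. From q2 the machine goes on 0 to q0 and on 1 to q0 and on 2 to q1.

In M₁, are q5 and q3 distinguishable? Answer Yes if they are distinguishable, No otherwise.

No

First remove the unreachable states {q0,q2}; 4 states remain.
P0 = {q4} | {q1,q3,q5}.
Stable partition: {q4} | {q1,q3,q5} — 2 equivalence classes.
q5 and q3 lie in the same block of the stable partition, so they are equivalent — no string distinguishes them.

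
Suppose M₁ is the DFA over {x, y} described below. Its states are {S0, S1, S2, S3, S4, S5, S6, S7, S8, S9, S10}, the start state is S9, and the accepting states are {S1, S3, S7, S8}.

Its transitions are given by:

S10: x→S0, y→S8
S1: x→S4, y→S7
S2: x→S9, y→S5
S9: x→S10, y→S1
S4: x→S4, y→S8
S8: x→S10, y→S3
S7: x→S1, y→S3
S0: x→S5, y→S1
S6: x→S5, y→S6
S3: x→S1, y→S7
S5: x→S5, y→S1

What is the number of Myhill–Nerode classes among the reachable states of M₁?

3

Reachable states from the start: {S0,S1,S3,S4,S5,S7,S8,S9,S10}. Unreachable: {S2,S6} — drop them.
P0 = {S1,S3,S7,S8} | {S0,S4,S5,S9,S10}.
Split {S1,S3,S7,S8} by δ(·,x) → {S1,S8} and {S3,S7}.
Stable partition: {S1,S8} | {S0,S4,S5,S9,S10} | {S3,S7} — 3 equivalence classes.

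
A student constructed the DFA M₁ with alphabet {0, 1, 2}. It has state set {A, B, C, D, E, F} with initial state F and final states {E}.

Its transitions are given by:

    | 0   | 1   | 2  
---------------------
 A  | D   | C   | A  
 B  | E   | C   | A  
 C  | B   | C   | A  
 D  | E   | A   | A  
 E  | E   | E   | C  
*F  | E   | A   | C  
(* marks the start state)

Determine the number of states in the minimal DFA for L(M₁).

3

All states are reachable from the start state.
Start with accepting vs non-accepting: {E} | {A,B,C,D,F}.
Split {A,B,C,D,F} by δ(·,0) → {B,D,F} and {A,C}.
The partition is now stable with 3 blocks: {E} | {B,D,F} | {A,C}.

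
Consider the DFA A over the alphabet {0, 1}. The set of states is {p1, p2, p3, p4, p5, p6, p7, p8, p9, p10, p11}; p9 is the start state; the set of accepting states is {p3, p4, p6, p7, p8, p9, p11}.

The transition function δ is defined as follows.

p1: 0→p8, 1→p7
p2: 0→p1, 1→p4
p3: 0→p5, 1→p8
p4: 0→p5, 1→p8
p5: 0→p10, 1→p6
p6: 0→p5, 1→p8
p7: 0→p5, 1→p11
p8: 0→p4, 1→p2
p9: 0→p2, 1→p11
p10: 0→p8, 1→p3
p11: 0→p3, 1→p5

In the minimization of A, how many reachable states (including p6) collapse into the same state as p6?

Start with accepting vs non-accepting: {p3,p4,p6,p7,p8,p9,p11} | {p1,p2,p5,p10}.
Split {p3,p4,p6,p7,p8,p9,p11} by δ(·,0) → {p3,p4,p6,p7,p9} and {p8,p11}.
Split {p1,p2,p5,p10} by δ(·,0) → {p1,p10} and {p2,p5}.
No further refinement is possible. Final partition (4 blocks): {p3,p4,p6,p7,p9} | {p1,p10} | {p8,p11} | {p2,p5}.
The equivalence class containing p6 is {p3,p4,p6,p7,p9}, of size 5.

5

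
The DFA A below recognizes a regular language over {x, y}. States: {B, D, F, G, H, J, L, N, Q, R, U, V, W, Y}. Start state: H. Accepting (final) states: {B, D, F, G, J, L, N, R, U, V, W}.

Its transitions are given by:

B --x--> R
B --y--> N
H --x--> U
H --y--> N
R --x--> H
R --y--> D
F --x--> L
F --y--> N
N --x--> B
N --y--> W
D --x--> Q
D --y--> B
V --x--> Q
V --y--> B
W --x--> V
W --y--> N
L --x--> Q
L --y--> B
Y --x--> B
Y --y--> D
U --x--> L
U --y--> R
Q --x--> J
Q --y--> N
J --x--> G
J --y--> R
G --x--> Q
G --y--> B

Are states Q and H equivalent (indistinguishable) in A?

Yes

First remove the unreachable states {F,Y}; 12 states remain.
Start with accepting vs non-accepting: {B,D,G,J,L,N,R,U,V,W} | {H,Q}.
Refine {B,D,G,J,L,N,R,U,V,W} on symbol x: members go to different blocks, giving {D,G,L,R,V} and {B,J,N,U,W}.
Split {D,G,L,R,V} by δ(·,y) → {D,G,L,V} and {R}.
Refine {B,J,N,U,W} on symbol x: members go to different blocks, giving {J,U,W} and {B} and {N}.
Refine {J,U,W} on symbol y: members go to different blocks, giving {J,U} and {W}.
Stable partition: {D,G,L,V} | {H,Q} | {J,U} | {R} | {B} | {N} | {W} — 7 equivalence classes.
Q and H lie in the same block of the stable partition, so they are equivalent — no string distinguishes them.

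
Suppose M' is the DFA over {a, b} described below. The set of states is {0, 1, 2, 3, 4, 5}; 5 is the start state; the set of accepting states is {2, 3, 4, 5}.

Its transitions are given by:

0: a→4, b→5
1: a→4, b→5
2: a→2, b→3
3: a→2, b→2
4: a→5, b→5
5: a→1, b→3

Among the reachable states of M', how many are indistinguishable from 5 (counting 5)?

First remove the unreachable states {0}; 5 states remain.
Initial partition by acceptance: {2,3,4,5} | {1}.
On input a, block {2,3,4,5} splits into {2,3,4} and {5}.
Refine {2,3,4} on symbol a: members go to different blocks, giving {2,3} and {4}.
The partition is now stable with 4 blocks: {2,3} | {1} | {5} | {4}.
State 5 belongs to the block {5}, which has 1 states.

1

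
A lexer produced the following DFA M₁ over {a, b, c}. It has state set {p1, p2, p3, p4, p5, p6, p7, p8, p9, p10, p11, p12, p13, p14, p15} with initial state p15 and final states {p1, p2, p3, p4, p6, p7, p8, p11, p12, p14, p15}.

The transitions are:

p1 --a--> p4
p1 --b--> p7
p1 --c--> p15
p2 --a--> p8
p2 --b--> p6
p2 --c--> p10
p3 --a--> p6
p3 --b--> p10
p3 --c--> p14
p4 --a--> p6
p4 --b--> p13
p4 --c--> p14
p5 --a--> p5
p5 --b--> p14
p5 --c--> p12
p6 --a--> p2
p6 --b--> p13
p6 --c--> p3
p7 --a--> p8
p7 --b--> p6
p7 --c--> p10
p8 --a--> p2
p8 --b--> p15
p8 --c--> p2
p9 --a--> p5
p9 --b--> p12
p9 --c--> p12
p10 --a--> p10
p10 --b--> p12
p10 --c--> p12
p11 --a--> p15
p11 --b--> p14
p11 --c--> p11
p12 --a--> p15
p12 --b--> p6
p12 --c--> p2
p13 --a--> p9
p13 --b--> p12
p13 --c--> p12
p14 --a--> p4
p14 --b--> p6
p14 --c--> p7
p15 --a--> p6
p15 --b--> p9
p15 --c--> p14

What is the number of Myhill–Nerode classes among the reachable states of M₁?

6

Reachable states from the start: {p2,p3,p4,p5,p6,p7,p8,p9,p10,p12,p13,p14,p15}. Unreachable: {p1,p11} — drop them.
Start with accepting vs non-accepting: {p2,p3,p4,p6,p7,p8,p12,p14,p15} | {p5,p9,p10,p13}.
Refine {p2,p3,p4,p6,p7,p8,p12,p14,p15} on symbol b: members go to different blocks, giving {p2,p7,p8,p12,p14} and {p3,p4,p6,p15}.
Refine {p2,p7,p8,p12,p14} on symbol a: members go to different blocks, giving {p2,p7,p8} and {p12,p14}.
Split {p2,p7,p8} by δ(·,c) → {p2,p7} and {p8}.
On input a, block {p3,p4,p6,p15} splits into {p3,p4,p15} and {p6}.
The partition is now stable with 6 blocks: {p2,p7} | {p5,p9,p10,p13} | {p3,p4,p15} | {p12,p14} | {p8} | {p6}.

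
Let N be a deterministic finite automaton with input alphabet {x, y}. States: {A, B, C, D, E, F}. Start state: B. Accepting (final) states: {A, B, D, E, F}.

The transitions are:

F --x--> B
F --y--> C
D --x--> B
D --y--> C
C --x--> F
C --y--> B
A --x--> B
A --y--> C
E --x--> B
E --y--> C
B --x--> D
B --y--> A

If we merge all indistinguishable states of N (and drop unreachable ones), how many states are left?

Reachable states from the start: {A,B,C,D,F}. Unreachable: {E} — drop them.
Initial partition by acceptance: {A,B,D,F} | {C}.
Split {A,B,D,F} by δ(·,y) → {A,D,F} and {B}.
No further refinement is possible. Final partition (3 blocks): {A,D,F} | {C} | {B}.

3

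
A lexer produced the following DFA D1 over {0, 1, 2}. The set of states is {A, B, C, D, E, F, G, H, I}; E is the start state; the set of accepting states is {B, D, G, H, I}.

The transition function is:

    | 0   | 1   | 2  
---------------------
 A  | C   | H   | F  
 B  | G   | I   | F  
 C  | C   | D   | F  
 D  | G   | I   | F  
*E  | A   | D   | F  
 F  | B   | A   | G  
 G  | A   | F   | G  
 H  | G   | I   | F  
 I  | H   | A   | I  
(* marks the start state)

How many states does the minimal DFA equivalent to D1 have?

5

Every state is reachable, so we keep all 9.
P0 = {B,D,G,H,I} | {A,C,E,F}.
Refine {B,D,G,H,I} on symbol 0: members go to different blocks, giving {B,D,H,I} and {G}.
Refine {B,D,H,I} on symbol 0: members go to different blocks, giving {B,D,H} and {I}.
Refine {A,C,E,F} on symbol 0: members go to different blocks, giving {A,C,E} and {F}.
The partition is now stable with 5 blocks: {B,D,H} | {A,C,E} | {G} | {I} | {F}.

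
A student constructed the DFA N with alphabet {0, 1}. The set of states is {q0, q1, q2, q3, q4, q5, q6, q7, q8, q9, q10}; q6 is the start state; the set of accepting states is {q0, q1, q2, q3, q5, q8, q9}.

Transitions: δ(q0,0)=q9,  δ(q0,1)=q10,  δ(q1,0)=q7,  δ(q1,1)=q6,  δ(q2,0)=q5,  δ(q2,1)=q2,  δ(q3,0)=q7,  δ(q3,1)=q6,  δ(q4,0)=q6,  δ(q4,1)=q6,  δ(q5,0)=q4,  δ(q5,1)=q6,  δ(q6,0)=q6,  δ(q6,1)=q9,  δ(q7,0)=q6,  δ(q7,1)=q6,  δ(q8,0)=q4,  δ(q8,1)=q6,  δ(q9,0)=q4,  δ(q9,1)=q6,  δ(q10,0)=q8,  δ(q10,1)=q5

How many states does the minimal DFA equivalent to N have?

States {q0,q1,q2,q3,q5,q7,q8,q10} cannot be reached from the start state, so discard them.
Initial partition by acceptance: {q9} | {q4,q6}.
On input 1, block {q4,q6} splits into {q4} and {q6}.
Stable partition: {q9} | {q4} | {q6} — 3 equivalence classes.

3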